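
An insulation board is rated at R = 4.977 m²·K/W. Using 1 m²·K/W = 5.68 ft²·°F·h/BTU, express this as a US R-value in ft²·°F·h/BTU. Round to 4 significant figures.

28.27 ft²·°F·h/BTU

R_US = 4.977 × 5.68 = 28.269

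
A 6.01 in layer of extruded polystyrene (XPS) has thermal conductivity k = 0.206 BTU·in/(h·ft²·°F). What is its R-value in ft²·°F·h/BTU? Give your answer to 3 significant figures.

R = L/k = 6.01/0.206 = 29.17 ft²·°F·h/BTU

29.2 ft²·°F·h/BTU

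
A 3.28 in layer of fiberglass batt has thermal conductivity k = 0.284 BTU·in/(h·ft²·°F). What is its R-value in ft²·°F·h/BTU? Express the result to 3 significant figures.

11.5 ft²·°F·h/BTU

R = L/k = 3.28/0.284 = 11.55 ft²·°F·h/BTU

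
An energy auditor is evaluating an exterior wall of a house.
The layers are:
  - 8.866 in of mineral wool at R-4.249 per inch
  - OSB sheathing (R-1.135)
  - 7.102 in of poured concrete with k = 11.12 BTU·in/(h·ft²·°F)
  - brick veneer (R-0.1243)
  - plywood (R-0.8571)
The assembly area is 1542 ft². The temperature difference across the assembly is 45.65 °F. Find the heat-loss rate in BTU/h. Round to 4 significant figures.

8.866 × 4.249 = 37.672
7.102/11.12 = 0.63867
R_total = 37.672 + 1.135 + 0.63867 + 0.1243 + 0.8571 = 40.427 ft²·°F·h/BTU
Q = A·ΔT/R = 1542 × 45.65 / 40.427 = 1741.2 BTU/h

1741 BTU/h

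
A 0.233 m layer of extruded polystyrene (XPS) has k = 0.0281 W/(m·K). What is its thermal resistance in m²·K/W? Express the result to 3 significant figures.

8.29 m²·K/W

R = L/k = 0.233/0.0281 = 8.292 m²·K/W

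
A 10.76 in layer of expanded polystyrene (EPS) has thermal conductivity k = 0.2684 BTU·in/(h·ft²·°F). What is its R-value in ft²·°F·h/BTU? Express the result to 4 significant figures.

40.09 ft²·°F·h/BTU

R = L/k = 10.76/0.2684 = 40.089 ft²·°F·h/BTU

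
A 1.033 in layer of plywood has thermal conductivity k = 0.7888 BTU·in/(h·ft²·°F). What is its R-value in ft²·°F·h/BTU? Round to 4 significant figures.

R = L/k = 1.033/0.7888 = 1.3096 ft²·°F·h/BTU

1.310 ft²·°F·h/BTU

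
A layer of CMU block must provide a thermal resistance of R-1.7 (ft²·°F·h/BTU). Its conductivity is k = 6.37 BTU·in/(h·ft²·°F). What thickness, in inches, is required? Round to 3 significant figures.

10.8 in

L = R × k = 1.7 × 6.37 = 10.83 in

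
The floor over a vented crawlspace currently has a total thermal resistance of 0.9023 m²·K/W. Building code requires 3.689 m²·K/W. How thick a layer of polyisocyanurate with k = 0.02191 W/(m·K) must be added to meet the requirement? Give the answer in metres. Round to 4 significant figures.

ΔR = 3.689 − 0.9023 = 2.7867 m²·K/W
L = ΔR × k = 2.7867 × 0.02191 = 0.061057 m

0.06106 m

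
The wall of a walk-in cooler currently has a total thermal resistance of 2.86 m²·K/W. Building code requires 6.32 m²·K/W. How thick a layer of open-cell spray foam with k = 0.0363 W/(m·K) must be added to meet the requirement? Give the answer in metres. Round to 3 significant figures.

0.126 m

ΔR = 6.32 − 2.86 = 3.46 m²·K/W
L = ΔR × k = 3.46 × 0.0363 = 0.1256 m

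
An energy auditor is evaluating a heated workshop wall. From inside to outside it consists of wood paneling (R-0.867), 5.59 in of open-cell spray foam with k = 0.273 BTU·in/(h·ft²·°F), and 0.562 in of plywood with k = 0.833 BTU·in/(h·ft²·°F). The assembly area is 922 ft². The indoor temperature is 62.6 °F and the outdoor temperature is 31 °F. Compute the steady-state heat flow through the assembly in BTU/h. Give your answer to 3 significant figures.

5.59/0.273 = 20.48
0.562/0.833 = 0.6747
R_total = 0.867 + 20.48 + 0.6747 = 22.02 ft²·°F·h/BTU
Q = A·ΔT/R = 922 × (62.6 − 31) / 22.02 = 1323 BTU/h

1320 BTU/h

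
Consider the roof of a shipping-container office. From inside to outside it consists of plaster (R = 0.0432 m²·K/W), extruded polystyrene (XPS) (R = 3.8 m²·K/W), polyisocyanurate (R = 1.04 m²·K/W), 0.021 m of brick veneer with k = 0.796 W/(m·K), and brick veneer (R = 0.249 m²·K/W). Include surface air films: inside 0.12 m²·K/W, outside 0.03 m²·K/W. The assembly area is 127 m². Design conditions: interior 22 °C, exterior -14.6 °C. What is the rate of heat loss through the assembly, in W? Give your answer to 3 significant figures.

876 W

0.021/0.796 = 0.02638
R_total = 0.12 + 0.0432 + 3.8 + 1.04 + 0.02638 + 0.249 + 0.03 = 5.309 m²·K/W
Q = A·ΔT/R = 127 × (22 − (-14.6)) / 5.309 = 875.6 W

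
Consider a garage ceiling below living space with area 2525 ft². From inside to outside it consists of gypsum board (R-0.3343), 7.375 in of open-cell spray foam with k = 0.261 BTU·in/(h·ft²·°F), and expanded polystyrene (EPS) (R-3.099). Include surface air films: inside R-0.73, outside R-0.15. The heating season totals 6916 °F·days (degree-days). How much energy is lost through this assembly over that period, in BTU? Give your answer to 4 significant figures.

7.375/0.261 = 28.257
R_total = 0.73 + 0.3343 + 28.257 + 3.099 + 0.15 = 32.57 ft²·°F·h/BTU
E = A × HDD × 24 / R = 2525 × 6916 × 24 / 32.57 = 12868000 BTU

12870000 BTU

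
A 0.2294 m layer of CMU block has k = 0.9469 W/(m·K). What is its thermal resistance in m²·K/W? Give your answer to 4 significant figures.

R = L/k = 0.2294/0.9469 = 0.24226 m²·K/W

0.2423 m²·K/W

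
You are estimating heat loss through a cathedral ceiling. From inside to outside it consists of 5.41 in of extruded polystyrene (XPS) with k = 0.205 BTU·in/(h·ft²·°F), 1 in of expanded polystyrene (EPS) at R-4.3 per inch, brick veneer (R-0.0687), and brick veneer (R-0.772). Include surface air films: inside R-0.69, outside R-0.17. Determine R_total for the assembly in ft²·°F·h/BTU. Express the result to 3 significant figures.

5.41/0.205 = 26.39
1 × 4.3 = 4.3
R_total = 0.69 + 26.39 + 4.3 + 0.0687 + 0.772 + 0.17 = 32.39 ft²·°F·h/BTU

32.4 ft²·°F·h/BTU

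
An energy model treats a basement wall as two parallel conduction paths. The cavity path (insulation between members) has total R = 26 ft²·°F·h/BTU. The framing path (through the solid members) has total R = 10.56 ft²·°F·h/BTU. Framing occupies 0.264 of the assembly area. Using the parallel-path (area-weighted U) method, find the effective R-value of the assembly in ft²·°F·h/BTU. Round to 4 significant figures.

18.76 ft²·°F·h/BTU

U_eff = 0.736/26 + 0.264/10.56 = 0.028308 + 0.025 = 0.053308
R_eff = 1/U_eff = 18.759 ft²·°F·h/BTU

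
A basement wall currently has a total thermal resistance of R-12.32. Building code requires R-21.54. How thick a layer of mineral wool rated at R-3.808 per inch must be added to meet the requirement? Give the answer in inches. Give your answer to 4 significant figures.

ΔR = 21.54 − 12.32 = 9.22 ft²·°F·h/BTU
L = ΔR / (R/in) = 9.22/3.808 = 2.4212 in

2.421 in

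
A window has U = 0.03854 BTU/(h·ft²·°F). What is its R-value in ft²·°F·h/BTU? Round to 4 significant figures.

R = 1/U = 1/0.03854 = 25.947

25.95 ft²·°F·h/BTU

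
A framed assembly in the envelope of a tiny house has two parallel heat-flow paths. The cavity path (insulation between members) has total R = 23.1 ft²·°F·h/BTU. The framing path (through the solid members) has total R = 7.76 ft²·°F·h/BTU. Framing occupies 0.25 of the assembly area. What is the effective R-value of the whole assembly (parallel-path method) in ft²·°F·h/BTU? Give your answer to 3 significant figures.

15.5 ft²·°F·h/BTU

U_eff = 0.75/23.1 + 0.25/7.76 = 0.03247 + 0.03222 = 0.06468
R_eff = 1/U_eff = 15.46 ft²·°F·h/BTU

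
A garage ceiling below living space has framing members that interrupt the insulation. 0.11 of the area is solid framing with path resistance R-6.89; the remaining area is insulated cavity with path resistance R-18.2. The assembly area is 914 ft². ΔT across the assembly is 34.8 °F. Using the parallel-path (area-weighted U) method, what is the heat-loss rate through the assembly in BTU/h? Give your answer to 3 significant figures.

U_eff = 0.89/18.2 + 0.11/6.89 = 0.0489 + 0.01597 = 0.06487
R_eff = 1/U_eff = 15.42 ft²·°F·h/BTU
Q = 914 × 34.8 / 15.42 = 2063 BTU/h

2060 BTU/h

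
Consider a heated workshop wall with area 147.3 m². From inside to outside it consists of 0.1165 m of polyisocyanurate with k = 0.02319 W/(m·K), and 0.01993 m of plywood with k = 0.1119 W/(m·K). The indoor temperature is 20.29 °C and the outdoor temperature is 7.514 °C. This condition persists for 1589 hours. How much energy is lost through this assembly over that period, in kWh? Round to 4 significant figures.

574.9 kWh

0.1165/0.02319 = 5.0237
0.01993/0.1119 = 0.17811
R_total = 5.0237 + 0.17811 = 5.2018 m²·K/W
Q = 147.3 × (20.29 − 7.514) / 5.2018 = 361.78 W
E = 361.78 W × 1589 h / 1000 = 574.87 kWh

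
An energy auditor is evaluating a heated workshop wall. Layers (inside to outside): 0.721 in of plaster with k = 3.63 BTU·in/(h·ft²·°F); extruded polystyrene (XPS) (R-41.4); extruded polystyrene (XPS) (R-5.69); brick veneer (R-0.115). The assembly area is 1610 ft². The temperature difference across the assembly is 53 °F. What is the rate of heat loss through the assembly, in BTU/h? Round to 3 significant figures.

1800 BTU/h

0.721/3.63 = 0.1986
R_total = 0.1986 + 41.4 + 5.69 + 0.115 = 47.4 ft²·°F·h/BTU
Q = A·ΔT/R = 1610 × 53 / 47.4 = 1800 BTU/h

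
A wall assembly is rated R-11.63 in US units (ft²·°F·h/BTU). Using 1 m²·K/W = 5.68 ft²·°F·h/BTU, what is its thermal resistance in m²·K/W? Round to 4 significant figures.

2.048 m²·K/W

R_SI = 11.63/5.68 = 2.0475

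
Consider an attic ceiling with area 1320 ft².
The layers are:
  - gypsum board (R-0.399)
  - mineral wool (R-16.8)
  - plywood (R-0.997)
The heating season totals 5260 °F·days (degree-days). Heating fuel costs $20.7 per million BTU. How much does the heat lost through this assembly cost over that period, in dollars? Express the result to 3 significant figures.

190 dollars

R_total = 0.399 + 16.8 + 0.997 = 18.2 ft²·°F·h/BTU
E = A × HDD × 24 / R = 1320 × 5260 × 24 / 18.2 = 9158000 BTU
Cost = 9158000/10⁶ × 20.7 = $189.6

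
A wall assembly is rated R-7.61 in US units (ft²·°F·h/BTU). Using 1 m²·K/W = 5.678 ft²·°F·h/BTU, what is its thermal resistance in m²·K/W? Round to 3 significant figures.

1.34 m²·K/W

R_SI = 7.61/5.678 = 1.34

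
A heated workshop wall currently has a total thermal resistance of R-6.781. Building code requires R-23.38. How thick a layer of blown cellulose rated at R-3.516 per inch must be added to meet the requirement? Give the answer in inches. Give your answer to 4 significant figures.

4.721 in

ΔR = 23.38 − 6.781 = 16.599 ft²·°F·h/BTU
L = ΔR / (R/in) = 16.599/3.516 = 4.721 in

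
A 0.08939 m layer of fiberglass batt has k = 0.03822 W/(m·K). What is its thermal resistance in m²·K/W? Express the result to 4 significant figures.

R = L/k = 0.08939/0.03822 = 2.3388 m²·K/W

2.339 m²·K/W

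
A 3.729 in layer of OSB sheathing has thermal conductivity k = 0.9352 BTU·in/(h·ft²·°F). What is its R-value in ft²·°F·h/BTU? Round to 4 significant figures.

R = L/k = 3.729/0.9352 = 3.9874 ft²·°F·h/BTU

3.987 ft²·°F·h/BTU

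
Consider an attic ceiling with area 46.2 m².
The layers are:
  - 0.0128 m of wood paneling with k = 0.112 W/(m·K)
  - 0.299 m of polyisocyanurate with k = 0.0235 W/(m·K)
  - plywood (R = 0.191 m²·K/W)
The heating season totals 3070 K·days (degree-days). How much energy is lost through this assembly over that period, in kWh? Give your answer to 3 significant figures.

0.0128/0.112 = 0.1143
0.299/0.0235 = 12.72
R_total = 0.1143 + 12.72 + 0.191 = 13.03 m²·K/W
E = A × HDD × 24 / R / 1000 = 46.2 × 3070 × 24 / 13.03 / 1000 = 261.3 kWh

261 kWh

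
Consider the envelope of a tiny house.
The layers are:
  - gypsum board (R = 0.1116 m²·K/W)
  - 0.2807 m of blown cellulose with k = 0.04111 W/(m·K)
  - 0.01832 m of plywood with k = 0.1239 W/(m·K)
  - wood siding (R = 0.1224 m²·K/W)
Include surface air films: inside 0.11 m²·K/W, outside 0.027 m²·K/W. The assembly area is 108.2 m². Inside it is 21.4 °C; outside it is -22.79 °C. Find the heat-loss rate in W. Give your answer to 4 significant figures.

650.8 W

0.2807/0.04111 = 6.828
0.01832/0.1239 = 0.14786
R_total = 0.11 + 0.1116 + 6.828 + 0.14786 + 0.1224 + 0.027 = 7.3469 m²·K/W
Q = A·ΔT/R = 108.2 × (21.4 − (-22.79)) / 7.3469 = 650.8 W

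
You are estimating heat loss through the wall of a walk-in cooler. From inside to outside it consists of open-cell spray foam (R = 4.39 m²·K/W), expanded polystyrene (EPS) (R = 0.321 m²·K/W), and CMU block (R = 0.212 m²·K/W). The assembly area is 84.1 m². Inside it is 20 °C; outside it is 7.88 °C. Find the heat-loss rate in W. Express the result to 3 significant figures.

R_total = 4.39 + 0.321 + 0.212 = 4.923 m²·K/W
Q = A·ΔT/R = 84.1 × (20 − 7.88) / 4.923 = 207 W

207 W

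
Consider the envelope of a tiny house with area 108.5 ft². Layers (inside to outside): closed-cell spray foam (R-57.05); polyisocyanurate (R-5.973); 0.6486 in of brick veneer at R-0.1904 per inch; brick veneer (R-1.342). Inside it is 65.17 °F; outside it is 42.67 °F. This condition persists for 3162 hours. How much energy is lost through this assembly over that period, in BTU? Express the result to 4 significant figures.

119700 BTU

0.6486 × 0.1904 = 0.12349
R_total = 57.05 + 5.973 + 0.12349 + 1.342 = 64.488 ft²·°F·h/BTU
Q = 108.5 × (65.17 − 42.67) / 64.488 = 37.856 BTU/h
E = 37.856 × 3162 = 119700 BTU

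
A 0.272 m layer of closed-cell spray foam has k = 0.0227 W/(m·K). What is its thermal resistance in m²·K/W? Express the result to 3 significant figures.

R = L/k = 0.272/0.0227 = 11.98 m²·K/W

12.0 m²·K/W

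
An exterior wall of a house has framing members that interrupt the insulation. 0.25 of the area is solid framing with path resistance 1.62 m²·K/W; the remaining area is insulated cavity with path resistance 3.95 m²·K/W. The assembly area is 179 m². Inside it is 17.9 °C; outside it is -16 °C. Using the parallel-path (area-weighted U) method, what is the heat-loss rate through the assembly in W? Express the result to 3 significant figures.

2090 W

U_eff = 0.75/3.95 + 0.25/1.62 = 0.1899 + 0.1543 = 0.3442
R_eff = 1/U_eff = 2.905 m²·K/W
Q = 179 × (17.9 − (-16)) / 2.905 = 2089 W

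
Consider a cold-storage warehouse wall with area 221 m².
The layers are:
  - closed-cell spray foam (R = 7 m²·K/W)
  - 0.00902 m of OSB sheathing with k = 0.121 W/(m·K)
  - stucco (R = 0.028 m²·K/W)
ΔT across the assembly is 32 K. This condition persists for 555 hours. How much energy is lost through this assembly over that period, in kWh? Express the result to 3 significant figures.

553 kWh

0.00902/0.121 = 0.07455
R_total = 7 + 0.07455 + 0.028 = 7.103 m²·K/W
Q = 221 × 32 / 7.103 = 995.7 W
E = 995.7 W × 555 h / 1000 = 552.6 kWh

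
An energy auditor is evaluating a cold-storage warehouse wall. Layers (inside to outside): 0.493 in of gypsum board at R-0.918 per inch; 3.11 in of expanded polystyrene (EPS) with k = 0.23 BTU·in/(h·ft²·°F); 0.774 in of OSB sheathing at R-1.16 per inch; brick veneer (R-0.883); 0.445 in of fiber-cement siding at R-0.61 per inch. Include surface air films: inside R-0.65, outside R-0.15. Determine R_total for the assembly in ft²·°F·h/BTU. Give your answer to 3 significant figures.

0.493 × 0.918 = 0.4526
3.11/0.23 = 13.52
0.774 × 1.16 = 0.8978
0.445 × 0.61 = 0.2715
R_total = 0.65 + 0.4526 + 13.52 + 0.8978 + 0.883 + 0.2715 + 0.15 = 16.83 ft²·°F·h/BTU

16.8 ft²·°F·h/BTU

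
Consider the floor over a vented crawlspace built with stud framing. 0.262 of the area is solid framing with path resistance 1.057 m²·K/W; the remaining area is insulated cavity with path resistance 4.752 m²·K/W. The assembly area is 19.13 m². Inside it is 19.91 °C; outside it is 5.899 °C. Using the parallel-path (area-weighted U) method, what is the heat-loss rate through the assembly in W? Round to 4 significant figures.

108.1 W

U_eff = 0.738/4.752 + 0.262/1.057 = 0.1553 + 0.24787 = 0.40317
R_eff = 1/U_eff = 2.4803 m²·K/W
Q = 19.13 × (19.91 − 5.899) / 2.4803 = 108.06 W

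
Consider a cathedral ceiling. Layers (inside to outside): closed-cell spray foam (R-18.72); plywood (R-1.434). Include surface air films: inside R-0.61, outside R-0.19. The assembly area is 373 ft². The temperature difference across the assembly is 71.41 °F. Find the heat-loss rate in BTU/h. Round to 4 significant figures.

1271 BTU/h

R_total = 0.61 + 18.72 + 1.434 + 0.19 = 20.954 ft²·°F·h/BTU
Q = A·ΔT/R = 373 × 71.41 / 20.954 = 1271.2 BTU/h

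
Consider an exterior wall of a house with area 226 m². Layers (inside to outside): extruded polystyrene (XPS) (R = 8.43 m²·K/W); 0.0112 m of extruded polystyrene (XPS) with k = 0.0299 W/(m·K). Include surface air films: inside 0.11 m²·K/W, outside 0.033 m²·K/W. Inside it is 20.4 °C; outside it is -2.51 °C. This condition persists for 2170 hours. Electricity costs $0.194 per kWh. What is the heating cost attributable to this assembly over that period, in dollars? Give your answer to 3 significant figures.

0.0112/0.0299 = 0.3746
R_total = 0.11 + 8.43 + 0.3746 + 0.033 = 8.948 m²·K/W
Q = 226 × (20.4 − (-2.51)) / 8.948 = 578.7 W
E = 578.7 W × 2170 h / 1000 = 1256 kWh
Cost = 1256 × 0.194 = $243.6

244 dollars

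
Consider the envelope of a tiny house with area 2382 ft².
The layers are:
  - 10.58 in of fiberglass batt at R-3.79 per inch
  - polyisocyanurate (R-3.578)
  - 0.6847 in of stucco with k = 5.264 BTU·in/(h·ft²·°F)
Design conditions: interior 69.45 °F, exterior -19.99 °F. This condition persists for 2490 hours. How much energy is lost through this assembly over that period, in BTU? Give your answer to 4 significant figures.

12110000 BTU

10.58 × 3.79 = 40.098
0.6847/5.264 = 0.13007
R_total = 40.098 + 3.578 + 0.13007 = 43.806 ft²·°F·h/BTU
Q = 2382 × (69.45 − (-19.99)) / 43.806 = 4863.4 BTU/h
E = 4863.4 × 2490 = 12110000 BTU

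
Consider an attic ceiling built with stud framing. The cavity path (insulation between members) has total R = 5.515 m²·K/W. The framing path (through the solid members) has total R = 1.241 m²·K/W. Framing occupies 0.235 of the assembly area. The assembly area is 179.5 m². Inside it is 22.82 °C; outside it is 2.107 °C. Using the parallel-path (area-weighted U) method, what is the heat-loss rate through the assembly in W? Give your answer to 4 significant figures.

1220 W

U_eff = 0.765/5.515 + 0.235/1.241 = 0.13871 + 0.18936 = 0.32808
R_eff = 1/U_eff = 3.0481 m²·K/W
Q = 179.5 × (22.82 − 2.107) / 3.0481 = 1219.8 W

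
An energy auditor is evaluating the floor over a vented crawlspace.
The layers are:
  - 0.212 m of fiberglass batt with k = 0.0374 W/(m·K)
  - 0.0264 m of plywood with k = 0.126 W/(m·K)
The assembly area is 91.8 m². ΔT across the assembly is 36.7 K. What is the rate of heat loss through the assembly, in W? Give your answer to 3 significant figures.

0.212/0.0374 = 5.668
0.0264/0.126 = 0.2095
R_total = 5.668 + 0.2095 = 5.878 m²·K/W
Q = A·ΔT/R = 91.8 × 36.7 / 5.878 = 573.2 W

573 W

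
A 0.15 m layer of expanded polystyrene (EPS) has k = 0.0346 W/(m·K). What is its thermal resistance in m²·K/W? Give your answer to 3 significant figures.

R = L/k = 0.15/0.0346 = 4.335 m²·K/W

4.34 m²·K/W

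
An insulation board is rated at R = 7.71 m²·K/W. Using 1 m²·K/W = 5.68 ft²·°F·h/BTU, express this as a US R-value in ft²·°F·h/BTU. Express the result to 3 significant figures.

R_US = 7.71 × 5.68 = 43.79

43.8 ft²·°F·h/BTU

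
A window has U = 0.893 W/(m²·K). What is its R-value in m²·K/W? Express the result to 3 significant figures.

1.12 m²·K/W

R = 1/U = 1/0.893 = 1.12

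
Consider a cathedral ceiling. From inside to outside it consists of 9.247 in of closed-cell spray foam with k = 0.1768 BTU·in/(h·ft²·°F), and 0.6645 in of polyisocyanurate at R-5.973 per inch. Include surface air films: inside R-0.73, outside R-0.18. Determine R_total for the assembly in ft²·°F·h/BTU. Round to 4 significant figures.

57.18 ft²·°F·h/BTU

9.247/0.1768 = 52.302
0.6645 × 5.973 = 3.9691
R_total = 0.73 + 52.302 + 3.9691 + 0.18 = 57.181 ft²·°F·h/BTU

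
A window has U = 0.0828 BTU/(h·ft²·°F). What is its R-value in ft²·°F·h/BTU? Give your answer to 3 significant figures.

12.1 ft²·°F·h/BTU

R = 1/U = 1/0.0828 = 12.08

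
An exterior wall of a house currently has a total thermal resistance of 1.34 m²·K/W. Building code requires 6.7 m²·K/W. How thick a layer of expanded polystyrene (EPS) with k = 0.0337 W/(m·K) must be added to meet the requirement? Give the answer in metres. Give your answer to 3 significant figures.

0.181 m

ΔR = 6.7 − 1.34 = 5.36 m²·K/W
L = ΔR × k = 5.36 × 0.0337 = 0.1806 m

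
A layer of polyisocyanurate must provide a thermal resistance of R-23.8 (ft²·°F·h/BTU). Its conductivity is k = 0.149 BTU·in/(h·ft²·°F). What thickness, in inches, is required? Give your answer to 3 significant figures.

3.55 in

L = R × k = 23.8 × 0.149 = 3.546 in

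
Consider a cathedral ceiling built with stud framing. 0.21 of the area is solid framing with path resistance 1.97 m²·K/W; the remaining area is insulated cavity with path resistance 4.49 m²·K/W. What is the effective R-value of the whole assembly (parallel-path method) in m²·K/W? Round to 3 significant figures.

U_eff = 0.79/4.49 + 0.21/1.97 = 0.1759 + 0.1066 = 0.2825
R_eff = 1/U_eff = 3.539 m²·K/W

3.54 m²·K/W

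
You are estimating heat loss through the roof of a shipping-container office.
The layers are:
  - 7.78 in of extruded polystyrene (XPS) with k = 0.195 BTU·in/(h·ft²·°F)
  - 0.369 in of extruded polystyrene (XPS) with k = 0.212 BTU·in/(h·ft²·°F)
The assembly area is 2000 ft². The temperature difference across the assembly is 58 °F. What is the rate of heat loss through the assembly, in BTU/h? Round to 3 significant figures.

2790 BTU/h

7.78/0.195 = 39.9
0.369/0.212 = 1.741
R_total = 39.9 + 1.741 = 41.64 ft²·°F·h/BTU
Q = A·ΔT/R = 2000 × 58 / 41.64 = 2786 BTU/h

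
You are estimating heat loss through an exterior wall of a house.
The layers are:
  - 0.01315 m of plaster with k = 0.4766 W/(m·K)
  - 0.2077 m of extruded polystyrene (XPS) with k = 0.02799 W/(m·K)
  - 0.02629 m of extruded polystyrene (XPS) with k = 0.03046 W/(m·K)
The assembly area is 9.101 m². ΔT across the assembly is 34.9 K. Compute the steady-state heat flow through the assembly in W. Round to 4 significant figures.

38.22 W

0.01315/0.4766 = 0.027591
0.2077/0.02799 = 7.4205
0.02629/0.03046 = 0.8631
R_total = 0.027591 + 7.4205 + 0.8631 = 8.3112 m²·K/W
Q = A·ΔT/R = 9.101 × 34.9 / 8.3112 = 38.217 W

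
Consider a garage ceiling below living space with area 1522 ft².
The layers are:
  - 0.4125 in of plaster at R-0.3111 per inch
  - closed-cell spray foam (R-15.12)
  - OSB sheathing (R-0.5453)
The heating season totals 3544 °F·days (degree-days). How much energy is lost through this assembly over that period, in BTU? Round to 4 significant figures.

0.4125 × 0.3111 = 0.12833
R_total = 0.12833 + 15.12 + 0.5453 = 15.794 ft²·°F·h/BTU
E = A × HDD × 24 / R = 1522 × 3544 × 24 / 15.794 = 8196700 BTU

8197000 BTU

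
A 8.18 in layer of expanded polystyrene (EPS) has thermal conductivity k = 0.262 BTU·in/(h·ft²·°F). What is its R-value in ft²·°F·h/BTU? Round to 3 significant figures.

31.2 ft²·°F·h/BTU

R = L/k = 8.18/0.262 = 31.22 ft²·°F·h/BTU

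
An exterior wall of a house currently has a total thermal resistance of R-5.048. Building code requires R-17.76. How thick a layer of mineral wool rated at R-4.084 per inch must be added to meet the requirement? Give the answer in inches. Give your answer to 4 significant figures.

3.113 in

ΔR = 17.76 − 5.048 = 12.712 ft²·°F·h/BTU
L = ΔR / (R/in) = 12.712/4.084 = 3.1126 in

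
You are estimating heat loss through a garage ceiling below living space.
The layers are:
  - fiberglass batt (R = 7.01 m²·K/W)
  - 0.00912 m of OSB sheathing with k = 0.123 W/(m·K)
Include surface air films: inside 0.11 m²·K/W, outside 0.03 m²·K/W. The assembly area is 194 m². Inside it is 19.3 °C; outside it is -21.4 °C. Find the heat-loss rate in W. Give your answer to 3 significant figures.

1090 W

0.00912/0.123 = 0.07415
R_total = 0.11 + 7.01 + 0.07415 + 0.03 = 7.224 m²·K/W
Q = A·ΔT/R = 194 × (19.3 − (-21.4)) / 7.224 = 1093 W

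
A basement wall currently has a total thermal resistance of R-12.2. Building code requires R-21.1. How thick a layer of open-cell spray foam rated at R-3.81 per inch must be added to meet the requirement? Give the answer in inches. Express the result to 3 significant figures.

2.34 in

ΔR = 21.1 − 12.2 = 8.9 ft²·°F·h/BTU
L = ΔR / (R/in) = 8.9/3.81 = 2.336 in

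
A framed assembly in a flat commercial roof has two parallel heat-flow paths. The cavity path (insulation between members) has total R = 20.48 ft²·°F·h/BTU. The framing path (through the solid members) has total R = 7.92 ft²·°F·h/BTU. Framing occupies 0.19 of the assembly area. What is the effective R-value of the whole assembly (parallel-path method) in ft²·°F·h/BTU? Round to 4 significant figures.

U_eff = 0.81/20.48 + 0.19/7.92 = 0.039551 + 0.02399 = 0.063541
R_eff = 1/U_eff = 15.738 ft²·°F·h/BTU

15.74 ft²·°F·h/BTU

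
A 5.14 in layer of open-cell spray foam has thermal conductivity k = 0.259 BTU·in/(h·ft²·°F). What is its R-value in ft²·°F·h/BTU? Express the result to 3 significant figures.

19.8 ft²·°F·h/BTU

R = L/k = 5.14/0.259 = 19.85 ft²·°F·h/BTU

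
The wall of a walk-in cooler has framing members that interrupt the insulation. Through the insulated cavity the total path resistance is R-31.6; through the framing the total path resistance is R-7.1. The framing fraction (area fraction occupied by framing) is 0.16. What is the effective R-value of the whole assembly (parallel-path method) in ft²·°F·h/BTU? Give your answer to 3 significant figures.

U_eff = 0.84/31.6 + 0.16/7.1 = 0.02658 + 0.02254 = 0.04912
R_eff = 1/U_eff = 20.36 ft²·°F·h/BTU

20.4 ft²·°F·h/BTU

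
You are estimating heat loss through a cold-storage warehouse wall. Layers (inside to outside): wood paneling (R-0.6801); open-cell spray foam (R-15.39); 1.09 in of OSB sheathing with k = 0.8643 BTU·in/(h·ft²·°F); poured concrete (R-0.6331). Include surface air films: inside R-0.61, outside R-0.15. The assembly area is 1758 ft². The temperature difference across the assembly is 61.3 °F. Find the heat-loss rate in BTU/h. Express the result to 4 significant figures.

5755 BTU/h

1.09/0.8643 = 1.2611
R_total = 0.61 + 0.6801 + 15.39 + 1.2611 + 0.6331 + 0.15 = 18.724 ft²·°F·h/BTU
Q = A·ΔT/R = 1758 × 61.3 / 18.724 = 5755.4 BTU/h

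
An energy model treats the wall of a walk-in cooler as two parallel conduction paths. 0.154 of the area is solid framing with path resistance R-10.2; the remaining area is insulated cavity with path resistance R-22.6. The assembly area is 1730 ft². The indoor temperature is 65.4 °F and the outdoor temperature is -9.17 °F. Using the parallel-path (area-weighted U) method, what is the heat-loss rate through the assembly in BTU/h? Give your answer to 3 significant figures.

6780 BTU/h

U_eff = 0.846/22.6 + 0.154/10.2 = 0.03743 + 0.0151 = 0.05253
R_eff = 1/U_eff = 19.04 ft²·°F·h/BTU
Q = 1730 × (65.4 − (-9.17)) / 19.04 = 6777 BTU/h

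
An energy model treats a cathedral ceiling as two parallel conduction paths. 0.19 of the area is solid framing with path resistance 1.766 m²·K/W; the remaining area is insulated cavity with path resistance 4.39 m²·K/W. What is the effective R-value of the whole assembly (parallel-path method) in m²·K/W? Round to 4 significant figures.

3.424 m²·K/W

U_eff = 0.81/4.39 + 0.19/1.766 = 0.18451 + 0.10759 = 0.2921
R_eff = 1/U_eff = 3.4235 m²·K/W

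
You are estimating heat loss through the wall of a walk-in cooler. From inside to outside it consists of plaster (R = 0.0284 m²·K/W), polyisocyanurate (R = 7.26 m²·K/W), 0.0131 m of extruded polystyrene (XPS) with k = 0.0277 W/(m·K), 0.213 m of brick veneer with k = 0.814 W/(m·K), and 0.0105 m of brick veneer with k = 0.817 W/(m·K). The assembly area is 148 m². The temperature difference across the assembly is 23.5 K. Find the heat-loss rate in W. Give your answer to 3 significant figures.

0.0131/0.0277 = 0.4729
0.213/0.814 = 0.2617
0.0105/0.817 = 0.01285
R_total = 0.0284 + 7.26 + 0.4729 + 0.2617 + 0.01285 = 8.036 m²·K/W
Q = A·ΔT/R = 148 × 23.5 / 8.036 = 432.8 W

433 W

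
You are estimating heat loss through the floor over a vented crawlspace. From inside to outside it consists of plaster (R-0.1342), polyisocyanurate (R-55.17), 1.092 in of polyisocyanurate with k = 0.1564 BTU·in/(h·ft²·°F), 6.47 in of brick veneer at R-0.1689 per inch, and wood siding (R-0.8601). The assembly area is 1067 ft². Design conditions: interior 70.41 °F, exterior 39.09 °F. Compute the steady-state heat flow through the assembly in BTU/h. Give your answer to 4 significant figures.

520.2 BTU/h

1.092/0.1564 = 6.9821
6.47 × 0.1689 = 1.0928
R_total = 0.1342 + 55.17 + 6.9821 + 1.0928 + 0.8601 = 64.239 ft²·°F·h/BTU
Q = A·ΔT/R = 1067 × (70.41 − 39.09) / 64.239 = 520.22 BTU/h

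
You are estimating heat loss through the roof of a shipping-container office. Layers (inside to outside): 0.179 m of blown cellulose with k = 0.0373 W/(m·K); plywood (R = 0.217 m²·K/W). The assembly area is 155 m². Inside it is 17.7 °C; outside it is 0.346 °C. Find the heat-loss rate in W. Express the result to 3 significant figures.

536 W

0.179/0.0373 = 4.799
R_total = 4.799 + 0.217 = 5.016 m²·K/W
Q = A·ΔT/R = 155 × (17.7 − 0.346) / 5.016 = 536.3 W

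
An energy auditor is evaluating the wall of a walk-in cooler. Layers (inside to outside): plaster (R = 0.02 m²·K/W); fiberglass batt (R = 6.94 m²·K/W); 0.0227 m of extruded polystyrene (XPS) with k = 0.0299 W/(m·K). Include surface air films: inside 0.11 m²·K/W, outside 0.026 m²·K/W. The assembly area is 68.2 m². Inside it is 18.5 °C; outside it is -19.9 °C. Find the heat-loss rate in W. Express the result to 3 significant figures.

333 W

0.0227/0.0299 = 0.7592
R_total = 0.11 + 0.02 + 6.94 + 0.7592 + 0.026 = 7.855 m²·K/W
Q = A·ΔT/R = 68.2 × (18.5 − (-19.9)) / 7.855 = 333.4 W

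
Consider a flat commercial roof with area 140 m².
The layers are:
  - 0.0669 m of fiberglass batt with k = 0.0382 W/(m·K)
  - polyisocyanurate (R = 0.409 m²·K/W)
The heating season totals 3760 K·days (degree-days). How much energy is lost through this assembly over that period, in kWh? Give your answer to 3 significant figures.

5850 kWh

0.0669/0.0382 = 1.751
R_total = 1.751 + 0.409 = 2.16 m²·K/W
E = A × HDD × 24 / R / 1000 = 140 × 3760 × 24 / 2.16 / 1000 = 5848 kWh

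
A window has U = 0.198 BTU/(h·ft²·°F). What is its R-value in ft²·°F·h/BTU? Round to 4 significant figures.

R = 1/U = 1/0.198 = 5.0505

5.051 ft²·°F·h/BTU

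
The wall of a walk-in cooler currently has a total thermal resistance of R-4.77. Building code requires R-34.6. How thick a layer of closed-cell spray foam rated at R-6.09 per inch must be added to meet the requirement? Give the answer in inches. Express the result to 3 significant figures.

4.90 in

ΔR = 34.6 − 4.77 = 29.83 ft²·°F·h/BTU
L = ΔR / (R/in) = 29.83/6.09 = 4.898 in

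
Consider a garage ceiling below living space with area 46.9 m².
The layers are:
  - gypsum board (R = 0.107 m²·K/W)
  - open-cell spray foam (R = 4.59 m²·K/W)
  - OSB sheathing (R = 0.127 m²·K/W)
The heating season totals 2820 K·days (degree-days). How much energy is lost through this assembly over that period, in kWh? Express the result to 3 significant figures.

R_total = 0.107 + 4.59 + 0.127 = 4.824 m²·K/W
E = A × HDD × 24 / R / 1000 = 46.9 × 2820 × 24 / 4.824 / 1000 = 658 kWh

658 kWh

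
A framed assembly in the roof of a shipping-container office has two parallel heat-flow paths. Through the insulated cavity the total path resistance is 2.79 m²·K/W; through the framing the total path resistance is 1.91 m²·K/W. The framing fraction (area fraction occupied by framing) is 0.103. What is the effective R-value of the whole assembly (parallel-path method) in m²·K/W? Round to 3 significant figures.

2.66 m²·K/W

U_eff = 0.897/2.79 + 0.103/1.91 = 0.3215 + 0.05393 = 0.3754
R_eff = 1/U_eff = 2.664 m²·K/W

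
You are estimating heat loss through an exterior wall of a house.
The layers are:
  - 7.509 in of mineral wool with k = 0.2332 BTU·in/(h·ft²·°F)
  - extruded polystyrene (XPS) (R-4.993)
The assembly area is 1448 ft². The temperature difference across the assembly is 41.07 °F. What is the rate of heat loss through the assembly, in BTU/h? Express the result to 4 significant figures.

1599 BTU/h

7.509/0.2332 = 32.2
R_total = 32.2 + 4.993 = 37.193 ft²·°F·h/BTU
Q = A·ΔT/R = 1448 × 41.07 / 37.193 = 1598.9 BTU/h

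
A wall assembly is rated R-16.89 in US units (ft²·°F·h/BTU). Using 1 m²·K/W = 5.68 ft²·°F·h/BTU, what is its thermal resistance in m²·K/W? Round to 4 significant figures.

R_SI = 16.89/5.68 = 2.9736

2.974 m²·K/W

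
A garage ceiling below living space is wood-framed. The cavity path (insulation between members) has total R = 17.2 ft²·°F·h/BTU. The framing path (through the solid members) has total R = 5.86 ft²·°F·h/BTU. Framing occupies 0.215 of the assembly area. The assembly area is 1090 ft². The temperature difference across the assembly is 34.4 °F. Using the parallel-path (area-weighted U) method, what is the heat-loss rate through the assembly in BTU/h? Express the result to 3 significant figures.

3090 BTU/h

U_eff = 0.785/17.2 + 0.215/5.86 = 0.04564 + 0.03669 = 0.08233
R_eff = 1/U_eff = 12.15 ft²·°F·h/BTU
Q = 1090 × 34.4 / 12.15 = 3087 BTU/h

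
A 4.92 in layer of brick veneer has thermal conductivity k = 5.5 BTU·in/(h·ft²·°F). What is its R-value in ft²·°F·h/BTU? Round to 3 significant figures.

R = L/k = 4.92/5.5 = 0.8945 ft²·°F·h/BTU

0.895 ft²·°F·h/BTU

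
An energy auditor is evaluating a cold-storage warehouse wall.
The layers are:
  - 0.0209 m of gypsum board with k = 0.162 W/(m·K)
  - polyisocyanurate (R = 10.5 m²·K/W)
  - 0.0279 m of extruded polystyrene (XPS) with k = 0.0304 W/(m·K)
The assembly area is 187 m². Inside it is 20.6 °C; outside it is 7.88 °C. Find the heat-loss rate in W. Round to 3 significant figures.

206 W

0.0209/0.162 = 0.129
0.0279/0.0304 = 0.9178
R_total = 0.129 + 10.5 + 0.9178 = 11.55 m²·K/W
Q = A·ΔT/R = 187 × (20.6 − 7.88) / 11.55 = 206 W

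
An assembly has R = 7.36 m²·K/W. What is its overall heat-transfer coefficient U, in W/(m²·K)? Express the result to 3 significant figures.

U = 1/R = 1/7.36 = 0.1359

0.136 W/(m²·K)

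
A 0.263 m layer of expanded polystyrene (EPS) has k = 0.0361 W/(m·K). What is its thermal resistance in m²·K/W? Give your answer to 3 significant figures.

R = L/k = 0.263/0.0361 = 7.285 m²·K/W

7.29 m²·K/W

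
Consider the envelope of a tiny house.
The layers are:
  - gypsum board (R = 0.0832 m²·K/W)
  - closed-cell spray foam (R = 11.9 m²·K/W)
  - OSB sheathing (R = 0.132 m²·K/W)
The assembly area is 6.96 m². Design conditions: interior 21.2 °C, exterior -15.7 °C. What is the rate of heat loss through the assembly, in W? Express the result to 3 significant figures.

21.2 W

R_total = 0.0832 + 11.9 + 0.132 = 12.12 m²·K/W
Q = A·ΔT/R = 6.96 × (21.2 − (-15.7)) / 12.12 = 21.2 W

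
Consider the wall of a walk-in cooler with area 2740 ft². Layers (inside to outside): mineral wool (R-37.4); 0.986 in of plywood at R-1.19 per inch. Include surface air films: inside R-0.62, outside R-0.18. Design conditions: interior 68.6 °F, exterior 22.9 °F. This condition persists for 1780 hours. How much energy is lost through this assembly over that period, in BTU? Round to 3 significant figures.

0.986 × 1.19 = 1.173
R_total = 0.62 + 37.4 + 1.173 + 0.18 = 39.37 ft²·°F·h/BTU
Q = 2740 × (68.6 − 22.9) / 39.37 = 3180 BTU/h
E = 3180 × 1780 = 5661000 BTU

5660000 BTU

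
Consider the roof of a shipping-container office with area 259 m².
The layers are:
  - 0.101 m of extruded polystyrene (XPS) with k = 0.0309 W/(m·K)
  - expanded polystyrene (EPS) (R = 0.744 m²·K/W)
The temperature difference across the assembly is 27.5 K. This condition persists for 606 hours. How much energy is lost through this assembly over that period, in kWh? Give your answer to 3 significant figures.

0.101/0.0309 = 3.269
R_total = 3.269 + 0.744 = 4.013 m²·K/W
Q = 259 × 27.5 / 4.013 = 1775 W
E = 1775 W × 606 h / 1000 = 1076 kWh

1080 kWh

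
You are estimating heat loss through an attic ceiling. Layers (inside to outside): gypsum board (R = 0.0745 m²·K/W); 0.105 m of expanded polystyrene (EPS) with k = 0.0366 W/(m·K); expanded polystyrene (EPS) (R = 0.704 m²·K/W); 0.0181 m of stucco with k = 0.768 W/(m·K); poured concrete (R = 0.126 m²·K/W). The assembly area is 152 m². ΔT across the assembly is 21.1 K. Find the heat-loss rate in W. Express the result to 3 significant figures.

845 W

0.105/0.0366 = 2.869
0.0181/0.768 = 0.02357
R_total = 0.0745 + 2.869 + 0.704 + 0.02357 + 0.126 = 3.797 m²·K/W
Q = A·ΔT/R = 152 × 21.1 / 3.797 = 844.7 W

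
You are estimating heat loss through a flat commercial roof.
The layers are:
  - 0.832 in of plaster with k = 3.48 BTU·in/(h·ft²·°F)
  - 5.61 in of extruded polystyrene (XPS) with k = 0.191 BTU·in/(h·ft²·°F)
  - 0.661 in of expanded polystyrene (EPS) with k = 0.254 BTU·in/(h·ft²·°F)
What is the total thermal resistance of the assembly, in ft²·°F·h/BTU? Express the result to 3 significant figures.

32.2 ft²·°F·h/BTU

0.832/3.48 = 0.2391
5.61/0.191 = 29.37
0.661/0.254 = 2.602
R_total = 0.2391 + 29.37 + 2.602 = 32.21 ft²·°F·h/BTU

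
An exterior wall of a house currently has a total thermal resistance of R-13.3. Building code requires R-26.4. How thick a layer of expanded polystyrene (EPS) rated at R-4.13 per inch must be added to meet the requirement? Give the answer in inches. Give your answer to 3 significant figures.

3.17 in

ΔR = 26.4 − 13.3 = 13.1 ft²·°F·h/BTU
L = ΔR / (R/in) = 13.1/4.13 = 3.172 in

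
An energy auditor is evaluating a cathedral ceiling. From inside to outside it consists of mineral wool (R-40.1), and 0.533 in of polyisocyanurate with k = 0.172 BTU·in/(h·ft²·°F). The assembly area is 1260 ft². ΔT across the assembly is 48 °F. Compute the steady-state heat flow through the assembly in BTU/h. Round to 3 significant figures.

1400 BTU/h

0.533/0.172 = 3.099
R_total = 40.1 + 3.099 = 43.2 ft²·°F·h/BTU
Q = A·ΔT/R = 1260 × 48 / 43.2 = 1400 BTU/h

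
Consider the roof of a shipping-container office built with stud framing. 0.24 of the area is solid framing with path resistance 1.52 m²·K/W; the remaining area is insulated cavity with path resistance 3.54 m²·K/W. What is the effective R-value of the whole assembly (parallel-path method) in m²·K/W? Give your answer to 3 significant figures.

2.68 m²·K/W

U_eff = 0.76/3.54 + 0.24/1.52 = 0.2147 + 0.1579 = 0.3726
R_eff = 1/U_eff = 2.684 m²·K/W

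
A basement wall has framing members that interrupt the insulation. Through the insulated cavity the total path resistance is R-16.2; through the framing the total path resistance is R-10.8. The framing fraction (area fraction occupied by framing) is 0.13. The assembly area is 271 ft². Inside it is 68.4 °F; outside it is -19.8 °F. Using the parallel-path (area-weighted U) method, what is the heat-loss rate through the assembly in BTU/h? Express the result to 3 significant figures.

U_eff = 0.87/16.2 + 0.13/10.8 = 0.0537 + 0.01204 = 0.06574
R_eff = 1/U_eff = 15.21 ft²·°F·h/BTU
Q = 271 × (68.4 − (-19.8)) / 15.21 = 1571 BTU/h

1570 BTU/h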